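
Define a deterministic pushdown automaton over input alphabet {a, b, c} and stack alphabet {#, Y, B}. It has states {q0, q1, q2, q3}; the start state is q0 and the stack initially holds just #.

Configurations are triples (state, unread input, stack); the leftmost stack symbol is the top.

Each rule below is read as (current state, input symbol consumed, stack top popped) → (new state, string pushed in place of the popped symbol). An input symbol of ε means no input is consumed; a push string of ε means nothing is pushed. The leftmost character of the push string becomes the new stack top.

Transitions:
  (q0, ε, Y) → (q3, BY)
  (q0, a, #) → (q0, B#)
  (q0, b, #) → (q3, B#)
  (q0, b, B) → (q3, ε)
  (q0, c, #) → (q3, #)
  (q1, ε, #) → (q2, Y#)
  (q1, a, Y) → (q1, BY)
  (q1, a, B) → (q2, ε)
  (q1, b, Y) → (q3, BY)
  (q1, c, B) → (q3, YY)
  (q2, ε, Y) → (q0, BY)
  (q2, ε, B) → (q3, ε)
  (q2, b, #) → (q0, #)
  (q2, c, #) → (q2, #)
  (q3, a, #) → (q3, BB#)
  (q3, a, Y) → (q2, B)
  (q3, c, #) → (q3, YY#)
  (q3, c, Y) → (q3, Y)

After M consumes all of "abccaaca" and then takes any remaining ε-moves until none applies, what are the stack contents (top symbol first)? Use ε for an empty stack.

Y#

(q0, abccaaca, #) ⊢ (q0, bccaaca, B#) ⊢ (q3, ccaaca, #) ⊢ (q3, caaca, YY#) ⊢ (q3, aaca, YY#) ⊢ (q2, aca, BY#) ⊢ (q3, aca, Y#) ⊢ (q2, ca, B#) ⊢ (q3, ca, #) ⊢ (q3, a, YY#) ⊢ (q2, ε, BY#) ⊢ (q3, ε, Y#)
All input consumed in state q3 with stack Y#.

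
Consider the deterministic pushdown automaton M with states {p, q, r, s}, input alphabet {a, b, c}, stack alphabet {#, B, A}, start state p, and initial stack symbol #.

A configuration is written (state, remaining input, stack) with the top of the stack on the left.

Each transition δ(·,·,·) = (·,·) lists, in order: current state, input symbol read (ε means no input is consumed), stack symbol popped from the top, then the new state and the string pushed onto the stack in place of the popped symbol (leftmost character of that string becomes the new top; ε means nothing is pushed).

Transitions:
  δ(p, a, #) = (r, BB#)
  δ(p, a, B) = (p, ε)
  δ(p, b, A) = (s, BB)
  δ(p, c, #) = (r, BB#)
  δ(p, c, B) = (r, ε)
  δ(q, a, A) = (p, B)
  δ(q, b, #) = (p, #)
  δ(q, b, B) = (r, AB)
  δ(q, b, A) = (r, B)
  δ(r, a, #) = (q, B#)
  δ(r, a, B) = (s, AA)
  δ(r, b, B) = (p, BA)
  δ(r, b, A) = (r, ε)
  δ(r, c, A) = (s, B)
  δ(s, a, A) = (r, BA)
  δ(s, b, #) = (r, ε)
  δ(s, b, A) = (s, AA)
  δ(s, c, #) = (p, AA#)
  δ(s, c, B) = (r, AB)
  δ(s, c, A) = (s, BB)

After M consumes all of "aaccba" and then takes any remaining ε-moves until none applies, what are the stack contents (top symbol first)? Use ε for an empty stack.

(p, aaccba, #)
  read a, top #: go to r, push BB# → (r, accba, BB#)
  read a, top B: go to s, push AA → (s, ccba, AAB#)
  read c, top A: go to s, push BB → (s, cba, BBAB#)
  read c, top B: go to r, push AB → (r, ba, ABBAB#)
  read b, top A: go to r, push ε → (r, a, BBAB#)
  read a, top B: go to s, push AA → (s, ε, AABAB#)
All input consumed in state s with stack AABAB#.

AABAB#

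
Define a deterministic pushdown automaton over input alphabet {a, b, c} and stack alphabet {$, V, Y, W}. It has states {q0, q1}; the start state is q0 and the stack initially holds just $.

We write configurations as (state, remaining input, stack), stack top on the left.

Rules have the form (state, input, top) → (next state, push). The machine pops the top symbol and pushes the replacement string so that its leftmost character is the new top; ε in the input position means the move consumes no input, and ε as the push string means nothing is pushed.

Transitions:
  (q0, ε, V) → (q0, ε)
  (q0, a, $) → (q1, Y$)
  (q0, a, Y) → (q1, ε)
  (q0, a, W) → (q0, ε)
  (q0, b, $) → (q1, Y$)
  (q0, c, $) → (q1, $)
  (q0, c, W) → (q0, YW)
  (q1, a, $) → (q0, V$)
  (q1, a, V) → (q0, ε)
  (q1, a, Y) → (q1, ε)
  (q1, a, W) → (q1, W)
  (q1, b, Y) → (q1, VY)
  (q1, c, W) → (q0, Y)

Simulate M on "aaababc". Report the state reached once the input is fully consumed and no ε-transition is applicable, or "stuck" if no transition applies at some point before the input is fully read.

stuck

(q0, aaababc, $)
  read a, top $: go to q1, push Y$ → (q1, aababc, Y$)
  read a, top Y: go to q1, push ε → (q1, ababc, $)
  read a, top $: go to q0, push V$ → (q0, babc, V$)
  ε-move, top V: go to q0, push ε → (q0, babc, $)
  read b, top $: go to q1, push Y$ → (q1, abc, Y$)
  read a, top Y: go to q1, push ε → (q1, bc, $)
No transition for (q1, b, top $); M blocks with input bc remaining.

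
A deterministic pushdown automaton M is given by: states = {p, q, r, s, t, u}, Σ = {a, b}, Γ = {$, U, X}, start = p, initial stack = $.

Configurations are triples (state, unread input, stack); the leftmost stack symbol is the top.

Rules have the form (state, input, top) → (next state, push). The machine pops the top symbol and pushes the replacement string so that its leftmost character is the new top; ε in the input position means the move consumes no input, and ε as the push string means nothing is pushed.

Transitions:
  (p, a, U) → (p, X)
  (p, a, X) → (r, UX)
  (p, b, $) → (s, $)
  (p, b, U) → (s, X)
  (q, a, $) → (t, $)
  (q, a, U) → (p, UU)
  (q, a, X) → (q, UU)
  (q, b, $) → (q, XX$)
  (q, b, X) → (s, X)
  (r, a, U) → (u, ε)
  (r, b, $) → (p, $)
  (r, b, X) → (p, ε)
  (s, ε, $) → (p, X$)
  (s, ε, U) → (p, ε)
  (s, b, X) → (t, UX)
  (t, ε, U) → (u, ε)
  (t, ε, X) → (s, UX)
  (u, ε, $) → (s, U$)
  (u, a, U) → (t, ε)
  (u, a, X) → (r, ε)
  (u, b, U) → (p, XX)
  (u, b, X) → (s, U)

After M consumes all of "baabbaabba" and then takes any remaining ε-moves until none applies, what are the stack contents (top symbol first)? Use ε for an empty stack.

(p, baabbaabba, $)
  read b, top $: go to s, push $ → (s, aabbaabba, $)
  ε-move, top $: go to p, push X$ → (p, aabbaabba, X$)
  read a, top X: go to r, push UX → (r, abbaabba, UX$)
  read a, top U: go to u, push ε → (u, bbaabba, X$)
  read b, top X: go to s, push U → (s, baabba, U$)
  ε-move, top U: go to p, push ε → (p, baabba, $)
  read b, top $: go to s, push $ → (s, aabba, $)
  ε-move, top $: go to p, push X$ → (p, aabba, X$)
  read a, top X: go to r, push UX → (r, abba, UX$)
  read a, top U: go to u, push ε → (u, bba, X$)
  read b, top X: go to s, push U → (s, ba, U$)
  ε-move, top U: go to p, push ε → (p, ba, $)
  read b, top $: go to s, push $ → (s, a, $)
  ε-move, top $: go to p, push X$ → (p, a, X$)
  read a, top X: go to r, push UX → (r, ε, UX$)
All input consumed in state r with stack UX$.

UX$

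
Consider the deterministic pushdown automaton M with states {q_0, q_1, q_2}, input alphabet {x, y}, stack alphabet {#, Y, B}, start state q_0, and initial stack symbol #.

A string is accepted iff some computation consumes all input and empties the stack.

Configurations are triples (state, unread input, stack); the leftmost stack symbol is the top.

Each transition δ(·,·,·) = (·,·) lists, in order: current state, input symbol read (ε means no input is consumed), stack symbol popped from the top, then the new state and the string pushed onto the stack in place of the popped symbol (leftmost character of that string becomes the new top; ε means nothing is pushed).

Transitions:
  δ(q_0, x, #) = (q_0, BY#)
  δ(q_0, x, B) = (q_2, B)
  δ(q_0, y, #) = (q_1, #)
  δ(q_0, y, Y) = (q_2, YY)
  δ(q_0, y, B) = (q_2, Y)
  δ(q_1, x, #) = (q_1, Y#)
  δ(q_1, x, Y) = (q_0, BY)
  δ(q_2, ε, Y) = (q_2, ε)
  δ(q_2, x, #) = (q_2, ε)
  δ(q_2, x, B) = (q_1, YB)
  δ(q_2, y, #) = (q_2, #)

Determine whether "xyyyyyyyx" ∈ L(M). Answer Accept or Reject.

(q_0, xyyyyyyyx, #) ⊢ (q_0, yyyyyyyx, BY#) ⊢ (q_2, yyyyyyx, YY#) ⊢ (q_2, yyyyyyx, Y#) ⊢ (q_2, yyyyyyx, #) ⊢ (q_2, yyyyyx, #) ⊢ (q_2, yyyyx, #) ⊢ (q_2, yyyx, #) ⊢ (q_2, yyx, #) ⊢ (q_2, yx, #) ⊢ (q_2, x, #) ⊢ (q_2, ε, ε)
All input consumed and the stack is empty.

Accept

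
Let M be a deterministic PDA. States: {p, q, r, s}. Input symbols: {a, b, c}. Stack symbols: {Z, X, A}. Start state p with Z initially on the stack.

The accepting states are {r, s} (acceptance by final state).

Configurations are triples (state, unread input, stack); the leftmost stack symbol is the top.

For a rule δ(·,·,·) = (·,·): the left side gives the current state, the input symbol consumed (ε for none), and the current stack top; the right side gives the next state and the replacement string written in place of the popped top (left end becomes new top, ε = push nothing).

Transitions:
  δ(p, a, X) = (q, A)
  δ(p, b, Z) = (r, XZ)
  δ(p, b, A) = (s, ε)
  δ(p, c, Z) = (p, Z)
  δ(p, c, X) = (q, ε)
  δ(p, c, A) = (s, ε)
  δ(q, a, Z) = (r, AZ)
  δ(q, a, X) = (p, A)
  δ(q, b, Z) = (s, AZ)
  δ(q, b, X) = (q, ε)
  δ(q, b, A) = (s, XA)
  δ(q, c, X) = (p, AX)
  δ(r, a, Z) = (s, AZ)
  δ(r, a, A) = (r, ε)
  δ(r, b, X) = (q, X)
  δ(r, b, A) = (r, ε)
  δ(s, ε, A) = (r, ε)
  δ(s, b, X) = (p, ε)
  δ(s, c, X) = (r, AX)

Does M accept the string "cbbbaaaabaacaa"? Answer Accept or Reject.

(p, cbbbaaaabaacaa, Z)
  read c, top Z: go to p, push Z → (p, bbbaaaabaacaa, Z)
  read b, top Z: go to r, push XZ → (r, bbaaaabaacaa, XZ)
  read b, top X: go to q, push X → (q, baaaabaacaa, XZ)
  read b, top X: go to q, push ε → (q, aaaabaacaa, Z)
  read a, top Z: go to r, push AZ → (r, aaabaacaa, AZ)
  read a, top A: go to r, push ε → (r, aabaacaa, Z)
  read a, top Z: go to s, push AZ → (s, abaacaa, AZ)
  ε-move, top A: go to r, push ε → (r, abaacaa, Z)
  read a, top Z: go to s, push AZ → (s, baacaa, AZ)
  ε-move, top A: go to r, push ε → (r, baacaa, Z)
No transition applies at (r, baacaa, Z); input not fully consumed.

Reject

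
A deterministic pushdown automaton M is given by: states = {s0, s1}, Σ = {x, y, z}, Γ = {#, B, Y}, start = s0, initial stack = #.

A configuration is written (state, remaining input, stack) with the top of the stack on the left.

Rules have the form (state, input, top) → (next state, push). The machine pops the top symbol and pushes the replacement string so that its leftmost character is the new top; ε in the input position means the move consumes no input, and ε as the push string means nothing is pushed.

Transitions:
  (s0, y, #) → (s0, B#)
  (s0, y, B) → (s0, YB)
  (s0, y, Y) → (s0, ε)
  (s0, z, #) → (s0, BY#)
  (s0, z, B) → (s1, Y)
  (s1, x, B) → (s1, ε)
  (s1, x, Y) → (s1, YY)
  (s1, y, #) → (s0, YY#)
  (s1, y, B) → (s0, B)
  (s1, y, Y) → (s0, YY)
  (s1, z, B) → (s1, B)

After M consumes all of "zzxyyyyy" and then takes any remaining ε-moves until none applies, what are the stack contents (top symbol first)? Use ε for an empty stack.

(s0, zzxyyyyy, #) ⊢ (s0, zxyyyyy, BY#) ⊢ (s1, xyyyyy, YY#) ⊢ (s1, yyyyy, YYY#) ⊢ (s0, yyyy, YYYY#) ⊢ (s0, yyy, YYY#) ⊢ (s0, yy, YY#) ⊢ (s0, y, Y#) ⊢ (s0, ε, #)
All input consumed in state s0 with stack #.

#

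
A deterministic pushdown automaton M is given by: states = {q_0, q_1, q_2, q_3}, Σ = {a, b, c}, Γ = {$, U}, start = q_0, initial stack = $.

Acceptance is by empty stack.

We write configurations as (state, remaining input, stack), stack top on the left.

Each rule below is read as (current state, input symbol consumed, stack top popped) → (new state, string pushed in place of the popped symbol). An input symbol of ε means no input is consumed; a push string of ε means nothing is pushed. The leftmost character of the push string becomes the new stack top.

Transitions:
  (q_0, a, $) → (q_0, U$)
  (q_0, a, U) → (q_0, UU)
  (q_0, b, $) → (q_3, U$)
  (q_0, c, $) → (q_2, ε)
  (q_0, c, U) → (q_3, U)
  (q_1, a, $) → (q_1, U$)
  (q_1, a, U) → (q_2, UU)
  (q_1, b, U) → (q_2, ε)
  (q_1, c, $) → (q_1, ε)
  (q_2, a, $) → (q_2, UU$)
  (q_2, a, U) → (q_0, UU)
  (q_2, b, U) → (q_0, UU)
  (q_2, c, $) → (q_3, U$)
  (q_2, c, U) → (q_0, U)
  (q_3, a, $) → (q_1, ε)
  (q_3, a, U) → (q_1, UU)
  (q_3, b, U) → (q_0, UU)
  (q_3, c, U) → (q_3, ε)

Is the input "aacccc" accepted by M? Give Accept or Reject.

Reject

(q_0, aacccc, $)
  read a, top $: go to q_0, push U$ → (q_0, acccc, U$)
  read a, top U: go to q_0, push UU → (q_0, cccc, UU$)
  read c, top U: go to q_3, push U → (q_3, ccc, UU$)
  read c, top U: go to q_3, push ε → (q_3, cc, U$)
  read c, top U: go to q_3, push ε → (q_3, c, $)
No transition applies at (q_3, c, $); input not fully consumed.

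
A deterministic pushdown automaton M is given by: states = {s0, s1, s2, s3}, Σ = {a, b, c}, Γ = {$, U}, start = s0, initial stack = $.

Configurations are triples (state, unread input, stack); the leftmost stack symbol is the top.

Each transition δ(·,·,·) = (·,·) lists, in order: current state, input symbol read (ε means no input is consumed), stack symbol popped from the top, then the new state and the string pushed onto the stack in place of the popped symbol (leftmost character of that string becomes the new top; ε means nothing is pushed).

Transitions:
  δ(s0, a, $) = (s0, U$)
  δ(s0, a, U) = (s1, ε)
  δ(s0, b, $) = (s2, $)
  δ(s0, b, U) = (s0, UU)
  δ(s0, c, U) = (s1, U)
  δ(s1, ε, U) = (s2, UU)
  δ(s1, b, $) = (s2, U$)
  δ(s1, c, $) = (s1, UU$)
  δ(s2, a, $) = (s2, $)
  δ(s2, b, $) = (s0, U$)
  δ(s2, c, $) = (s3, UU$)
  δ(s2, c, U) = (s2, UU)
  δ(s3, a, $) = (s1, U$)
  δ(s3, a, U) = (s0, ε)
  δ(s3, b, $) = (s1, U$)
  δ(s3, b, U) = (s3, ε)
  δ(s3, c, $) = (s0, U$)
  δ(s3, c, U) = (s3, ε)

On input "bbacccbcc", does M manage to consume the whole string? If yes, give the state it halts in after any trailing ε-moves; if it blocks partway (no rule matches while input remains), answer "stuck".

(s0, bbacccbcc, $) ⊢ (s2, bacccbcc, $) ⊢ (s0, acccbcc, U$) ⊢ (s1, cccbcc, $) ⊢ (s1, ccbcc, UU$) ⊢ (s2, ccbcc, UUU$) ⊢ (s2, cbcc, UUUU$) ⊢ (s2, bcc, UUUUU$)
No transition for (s2, b, top U); M blocks with input bcc remaining.

stuck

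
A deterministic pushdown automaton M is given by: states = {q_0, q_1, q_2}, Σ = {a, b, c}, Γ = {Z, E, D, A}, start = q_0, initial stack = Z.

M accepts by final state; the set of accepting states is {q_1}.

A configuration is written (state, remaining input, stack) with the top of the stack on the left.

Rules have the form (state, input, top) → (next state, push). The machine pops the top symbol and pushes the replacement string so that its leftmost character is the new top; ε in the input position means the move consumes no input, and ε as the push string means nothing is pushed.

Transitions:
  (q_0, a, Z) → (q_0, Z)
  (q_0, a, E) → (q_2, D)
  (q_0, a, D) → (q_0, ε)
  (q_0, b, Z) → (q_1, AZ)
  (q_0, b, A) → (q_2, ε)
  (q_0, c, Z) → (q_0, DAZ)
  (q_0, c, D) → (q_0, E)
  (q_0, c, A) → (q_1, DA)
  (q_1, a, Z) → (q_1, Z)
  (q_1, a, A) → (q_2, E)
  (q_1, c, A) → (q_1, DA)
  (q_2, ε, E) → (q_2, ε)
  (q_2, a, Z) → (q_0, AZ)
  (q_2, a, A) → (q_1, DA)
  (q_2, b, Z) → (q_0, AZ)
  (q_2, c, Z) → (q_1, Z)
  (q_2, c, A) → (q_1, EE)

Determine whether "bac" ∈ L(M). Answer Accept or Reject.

(q_0, bac, Z) ⊢ (q_1, ac, AZ) ⊢ (q_2, c, EZ) ⊢ (q_2, c, Z) ⊢ (q_1, ε, Z)
All input consumed; state q_1 ∈ F.

Accept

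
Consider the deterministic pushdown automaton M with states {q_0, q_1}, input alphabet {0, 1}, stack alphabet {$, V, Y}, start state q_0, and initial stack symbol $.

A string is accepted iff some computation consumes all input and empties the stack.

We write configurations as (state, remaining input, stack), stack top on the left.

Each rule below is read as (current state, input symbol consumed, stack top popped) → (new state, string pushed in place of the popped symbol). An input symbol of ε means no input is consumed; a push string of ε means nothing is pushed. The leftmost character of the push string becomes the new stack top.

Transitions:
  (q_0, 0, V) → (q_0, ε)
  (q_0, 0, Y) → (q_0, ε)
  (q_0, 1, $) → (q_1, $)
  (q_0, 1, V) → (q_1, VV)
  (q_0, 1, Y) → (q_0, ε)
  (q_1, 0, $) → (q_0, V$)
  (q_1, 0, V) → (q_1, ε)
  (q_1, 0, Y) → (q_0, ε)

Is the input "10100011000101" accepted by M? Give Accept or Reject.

(q_0, 10100011000101, $) ⊢ (q_1, 0100011000101, $) ⊢ (q_0, 100011000101, V$) ⊢ (q_1, 00011000101, VV$) ⊢ (q_1, 0011000101, V$) ⊢ (q_1, 011000101, $) ⊢ (q_0, 11000101, V$) ⊢ (q_1, 1000101, VV$)
No transition applies at (q_1, 1000101, VV$); input not fully consumed.

Reject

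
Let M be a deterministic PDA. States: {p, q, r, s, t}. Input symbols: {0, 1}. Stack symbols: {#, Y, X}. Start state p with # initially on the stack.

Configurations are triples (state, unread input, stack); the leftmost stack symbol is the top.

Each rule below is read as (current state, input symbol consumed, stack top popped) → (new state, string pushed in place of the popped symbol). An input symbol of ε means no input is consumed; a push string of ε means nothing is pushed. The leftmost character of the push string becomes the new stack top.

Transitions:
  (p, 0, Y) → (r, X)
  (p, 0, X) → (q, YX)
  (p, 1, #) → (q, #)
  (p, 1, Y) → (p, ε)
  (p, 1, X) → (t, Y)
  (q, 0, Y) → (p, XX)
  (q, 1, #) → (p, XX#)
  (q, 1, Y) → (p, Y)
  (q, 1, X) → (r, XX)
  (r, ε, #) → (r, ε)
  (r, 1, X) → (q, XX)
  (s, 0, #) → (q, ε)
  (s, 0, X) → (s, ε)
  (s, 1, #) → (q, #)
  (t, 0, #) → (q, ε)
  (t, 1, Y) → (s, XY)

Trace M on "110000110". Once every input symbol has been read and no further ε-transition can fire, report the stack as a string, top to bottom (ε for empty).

(p, 110000110, #)
  read 1, top #: go to q, push # → (q, 10000110, #)
  read 1, top #: go to p, push XX# → (p, 0000110, XX#)
  read 0, top X: go to q, push YX → (q, 000110, YXX#)
  read 0, top Y: go to p, push XX → (p, 00110, XXXX#)
  read 0, top X: go to q, push YX → (q, 0110, YXXXX#)
  read 0, top Y: go to p, push XX → (p, 110, XXXXXX#)
  read 1, top X: go to t, push Y → (t, 10, YXXXXX#)
  read 1, top Y: go to s, push XY → (s, 0, XYXXXXX#)
  read 0, top X: go to s, push ε → (s, ε, YXXXXX#)
All input consumed in state s with stack YXXXXX#.

YXXXXX#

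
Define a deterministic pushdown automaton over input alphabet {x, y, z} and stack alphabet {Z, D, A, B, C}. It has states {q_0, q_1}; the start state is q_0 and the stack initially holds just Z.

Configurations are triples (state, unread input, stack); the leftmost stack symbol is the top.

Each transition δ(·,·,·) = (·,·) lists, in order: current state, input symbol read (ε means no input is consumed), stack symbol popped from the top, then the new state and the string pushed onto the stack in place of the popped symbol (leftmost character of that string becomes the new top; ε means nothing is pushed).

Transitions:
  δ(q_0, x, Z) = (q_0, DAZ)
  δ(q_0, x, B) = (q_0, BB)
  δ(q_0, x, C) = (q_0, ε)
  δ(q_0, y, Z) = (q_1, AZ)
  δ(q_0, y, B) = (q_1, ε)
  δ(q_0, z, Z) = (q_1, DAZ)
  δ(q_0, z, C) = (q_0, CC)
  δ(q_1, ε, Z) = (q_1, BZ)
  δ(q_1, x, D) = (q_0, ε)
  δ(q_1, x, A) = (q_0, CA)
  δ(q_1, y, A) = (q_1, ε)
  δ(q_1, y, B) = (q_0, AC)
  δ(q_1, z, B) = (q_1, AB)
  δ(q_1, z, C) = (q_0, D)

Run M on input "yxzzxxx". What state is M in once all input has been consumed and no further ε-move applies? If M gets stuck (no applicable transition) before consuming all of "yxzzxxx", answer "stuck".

q_0

(q_0, yxzzxxx, Z)
  read y, top Z: go to q_1, push AZ → (q_1, xzzxxx, AZ)
  read x, top A: go to q_0, push CA → (q_0, zzxxx, CAZ)
  read z, top C: go to q_0, push CC → (q_0, zxxx, CCAZ)
  read z, top C: go to q_0, push CC → (q_0, xxx, CCCAZ)
  read x, top C: go to q_0, push ε → (q_0, xx, CCAZ)
  read x, top C: go to q_0, push ε → (q_0, x, CAZ)
  read x, top C: go to q_0, push ε → (q_0, ε, AZ)
All input consumed; M is in state q_0.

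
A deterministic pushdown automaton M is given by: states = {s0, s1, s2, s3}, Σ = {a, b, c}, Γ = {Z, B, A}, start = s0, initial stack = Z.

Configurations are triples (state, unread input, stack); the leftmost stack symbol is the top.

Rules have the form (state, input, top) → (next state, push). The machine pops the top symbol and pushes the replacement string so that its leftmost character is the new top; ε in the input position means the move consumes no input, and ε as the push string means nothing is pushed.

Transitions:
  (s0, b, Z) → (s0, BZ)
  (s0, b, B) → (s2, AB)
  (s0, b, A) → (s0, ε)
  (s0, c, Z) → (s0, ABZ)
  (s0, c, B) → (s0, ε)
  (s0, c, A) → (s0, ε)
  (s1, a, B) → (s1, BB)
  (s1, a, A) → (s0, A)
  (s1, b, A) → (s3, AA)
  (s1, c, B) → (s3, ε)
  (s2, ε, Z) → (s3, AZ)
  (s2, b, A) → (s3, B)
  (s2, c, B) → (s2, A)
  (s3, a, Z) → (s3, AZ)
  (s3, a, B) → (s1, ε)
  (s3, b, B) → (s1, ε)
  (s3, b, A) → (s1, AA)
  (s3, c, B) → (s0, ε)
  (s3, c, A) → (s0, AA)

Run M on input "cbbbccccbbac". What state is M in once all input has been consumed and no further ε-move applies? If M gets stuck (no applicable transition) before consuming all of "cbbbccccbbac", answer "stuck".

s3

(s0, cbbbccccbbac, Z) ⊢ (s0, bbbccccbbac, ABZ) ⊢ (s0, bbccccbbac, BZ) ⊢ (s2, bccccbbac, ABZ) ⊢ (s3, ccccbbac, BBZ) ⊢ (s0, cccbbac, BZ) ⊢ (s0, ccbbac, Z) ⊢ (s0, cbbac, ABZ) ⊢ (s0, bbac, BZ) ⊢ (s2, bac, ABZ) ⊢ (s3, ac, BBZ) ⊢ (s1, c, BZ) ⊢ (s3, ε, Z)
All input consumed; M is in state s3.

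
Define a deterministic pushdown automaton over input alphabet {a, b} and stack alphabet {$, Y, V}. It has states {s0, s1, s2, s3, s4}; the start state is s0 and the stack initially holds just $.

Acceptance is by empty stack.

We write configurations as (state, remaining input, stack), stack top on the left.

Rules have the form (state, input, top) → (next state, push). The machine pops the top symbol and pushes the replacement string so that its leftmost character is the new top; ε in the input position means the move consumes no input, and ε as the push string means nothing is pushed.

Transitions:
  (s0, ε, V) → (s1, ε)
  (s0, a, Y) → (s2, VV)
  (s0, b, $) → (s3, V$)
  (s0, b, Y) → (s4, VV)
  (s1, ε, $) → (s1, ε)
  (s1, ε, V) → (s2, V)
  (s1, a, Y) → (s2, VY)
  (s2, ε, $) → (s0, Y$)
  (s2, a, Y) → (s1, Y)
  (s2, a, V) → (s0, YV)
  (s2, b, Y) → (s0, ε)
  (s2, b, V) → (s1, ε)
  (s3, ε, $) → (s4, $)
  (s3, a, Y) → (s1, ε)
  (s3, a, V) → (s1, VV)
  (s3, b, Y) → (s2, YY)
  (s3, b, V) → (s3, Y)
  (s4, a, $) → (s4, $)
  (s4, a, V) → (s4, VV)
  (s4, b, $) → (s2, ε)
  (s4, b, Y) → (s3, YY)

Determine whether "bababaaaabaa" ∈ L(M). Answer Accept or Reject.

(s0, bababaaaabaa, $)
  read b, top $: go to s3, push V$ → (s3, ababaaaabaa, V$)
  read a, top V: go to s1, push VV → (s1, babaaaabaa, VV$)
  ε-move, top V: go to s2, push V → (s2, babaaaabaa, VV$)
  read b, top V: go to s1, push ε → (s1, abaaaabaa, V$)
  ε-move, top V: go to s2, push V → (s2, abaaaabaa, V$)
  read a, top V: go to s0, push YV → (s0, baaaabaa, YV$)
  read b, top Y: go to s4, push VV → (s4, aaaabaa, VVV$)
  read a, top V: go to s4, push VV → (s4, aaabaa, VVVV$)
  read a, top V: go to s4, push VV → (s4, aabaa, VVVVV$)
  read a, top V: go to s4, push VV → (s4, abaa, VVVVVV$)
  read a, top V: go to s4, push VV → (s4, baa, VVVVVVV$)
No transition applies at (s4, baa, VVVVVVV$); input not fully consumed.

Reject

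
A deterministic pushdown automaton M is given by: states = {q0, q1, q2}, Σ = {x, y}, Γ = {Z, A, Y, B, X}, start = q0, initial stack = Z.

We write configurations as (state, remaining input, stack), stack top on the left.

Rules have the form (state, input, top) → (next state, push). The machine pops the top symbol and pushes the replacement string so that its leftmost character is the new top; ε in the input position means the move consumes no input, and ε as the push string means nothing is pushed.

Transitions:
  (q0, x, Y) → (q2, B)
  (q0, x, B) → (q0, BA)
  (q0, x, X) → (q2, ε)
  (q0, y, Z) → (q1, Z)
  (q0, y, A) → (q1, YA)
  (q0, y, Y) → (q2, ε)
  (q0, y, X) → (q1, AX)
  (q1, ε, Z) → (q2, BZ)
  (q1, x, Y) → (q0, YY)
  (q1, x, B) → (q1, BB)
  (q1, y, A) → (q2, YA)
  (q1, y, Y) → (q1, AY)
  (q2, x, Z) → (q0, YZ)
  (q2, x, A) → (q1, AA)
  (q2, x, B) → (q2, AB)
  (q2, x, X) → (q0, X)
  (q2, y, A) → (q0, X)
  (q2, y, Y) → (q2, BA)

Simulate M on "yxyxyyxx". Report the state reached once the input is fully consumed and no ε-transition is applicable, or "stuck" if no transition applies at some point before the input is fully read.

(q0, yxyxyyxx, Z) ⊢ (q1, xyxyyxx, Z) ⊢ (q2, xyxyyxx, BZ) ⊢ (q2, yxyyxx, ABZ) ⊢ (q0, xyyxx, XBZ) ⊢ (q2, yyxx, BZ)
No transition for (q2, y, top B); M blocks with input yyxx remaining.

stuck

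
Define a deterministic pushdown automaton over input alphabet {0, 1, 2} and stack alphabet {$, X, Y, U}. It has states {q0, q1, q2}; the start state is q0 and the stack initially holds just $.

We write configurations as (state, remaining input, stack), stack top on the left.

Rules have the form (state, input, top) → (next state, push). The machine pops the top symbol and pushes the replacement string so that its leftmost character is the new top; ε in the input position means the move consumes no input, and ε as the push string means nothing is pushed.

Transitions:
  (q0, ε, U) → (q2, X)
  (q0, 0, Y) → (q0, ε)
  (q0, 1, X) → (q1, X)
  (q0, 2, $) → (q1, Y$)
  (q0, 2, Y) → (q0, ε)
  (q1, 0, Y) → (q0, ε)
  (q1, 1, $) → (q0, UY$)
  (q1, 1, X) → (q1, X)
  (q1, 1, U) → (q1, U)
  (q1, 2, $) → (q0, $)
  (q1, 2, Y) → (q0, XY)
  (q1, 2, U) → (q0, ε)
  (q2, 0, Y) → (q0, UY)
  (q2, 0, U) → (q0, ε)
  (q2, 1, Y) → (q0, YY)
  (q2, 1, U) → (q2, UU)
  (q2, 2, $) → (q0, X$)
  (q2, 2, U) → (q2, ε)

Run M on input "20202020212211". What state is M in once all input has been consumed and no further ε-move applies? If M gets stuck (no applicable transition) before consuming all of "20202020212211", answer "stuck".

stuck

(q0, 20202020212211, $)
  read 2, top $: go to q1, push Y$ → (q1, 0202020212211, Y$)
  read 0, top Y: go to q0, push ε → (q0, 202020212211, $)
  read 2, top $: go to q1, push Y$ → (q1, 02020212211, Y$)
  read 0, top Y: go to q0, push ε → (q0, 2020212211, $)
  read 2, top $: go to q1, push Y$ → (q1, 020212211, Y$)
  read 0, top Y: go to q0, push ε → (q0, 20212211, $)
  read 2, top $: go to q1, push Y$ → (q1, 0212211, Y$)
  read 0, top Y: go to q0, push ε → (q0, 212211, $)
  read 2, top $: go to q1, push Y$ → (q1, 12211, Y$)
No transition for (q1, 1, top Y); M blocks with input 12211 remaining.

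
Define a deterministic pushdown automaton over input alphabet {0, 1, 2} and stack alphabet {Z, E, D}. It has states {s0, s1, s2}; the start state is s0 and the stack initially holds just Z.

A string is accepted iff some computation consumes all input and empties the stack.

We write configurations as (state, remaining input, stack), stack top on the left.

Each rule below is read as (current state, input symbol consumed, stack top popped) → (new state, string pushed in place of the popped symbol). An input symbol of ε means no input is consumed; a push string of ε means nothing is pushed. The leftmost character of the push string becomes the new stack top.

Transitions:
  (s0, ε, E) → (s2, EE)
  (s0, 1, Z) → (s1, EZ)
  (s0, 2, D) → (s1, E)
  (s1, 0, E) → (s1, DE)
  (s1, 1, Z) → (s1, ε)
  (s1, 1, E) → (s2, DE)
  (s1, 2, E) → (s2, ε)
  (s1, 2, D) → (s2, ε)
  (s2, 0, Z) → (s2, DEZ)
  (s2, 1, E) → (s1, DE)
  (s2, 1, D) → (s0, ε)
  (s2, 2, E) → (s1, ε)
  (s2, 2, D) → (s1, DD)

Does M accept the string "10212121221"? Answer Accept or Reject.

Accept

(s0, 10212121221, Z)
  read 1, top Z: go to s1, push EZ → (s1, 0212121221, EZ)
  read 0, top E: go to s1, push DE → (s1, 212121221, DEZ)
  read 2, top D: go to s2, push ε → (s2, 12121221, EZ)
  read 1, top E: go to s1, push DE → (s1, 2121221, DEZ)
  read 2, top D: go to s2, push ε → (s2, 121221, EZ)
  read 1, top E: go to s1, push DE → (s1, 21221, DEZ)
  read 2, top D: go to s2, push ε → (s2, 1221, EZ)
  read 1, top E: go to s1, push DE → (s1, 221, DEZ)
  read 2, top D: go to s2, push ε → (s2, 21, EZ)
  read 2, top E: go to s1, push ε → (s1, 1, Z)
  read 1, top Z: go to s1, push ε → (s1, ε, ε)
All input consumed and the stack is empty.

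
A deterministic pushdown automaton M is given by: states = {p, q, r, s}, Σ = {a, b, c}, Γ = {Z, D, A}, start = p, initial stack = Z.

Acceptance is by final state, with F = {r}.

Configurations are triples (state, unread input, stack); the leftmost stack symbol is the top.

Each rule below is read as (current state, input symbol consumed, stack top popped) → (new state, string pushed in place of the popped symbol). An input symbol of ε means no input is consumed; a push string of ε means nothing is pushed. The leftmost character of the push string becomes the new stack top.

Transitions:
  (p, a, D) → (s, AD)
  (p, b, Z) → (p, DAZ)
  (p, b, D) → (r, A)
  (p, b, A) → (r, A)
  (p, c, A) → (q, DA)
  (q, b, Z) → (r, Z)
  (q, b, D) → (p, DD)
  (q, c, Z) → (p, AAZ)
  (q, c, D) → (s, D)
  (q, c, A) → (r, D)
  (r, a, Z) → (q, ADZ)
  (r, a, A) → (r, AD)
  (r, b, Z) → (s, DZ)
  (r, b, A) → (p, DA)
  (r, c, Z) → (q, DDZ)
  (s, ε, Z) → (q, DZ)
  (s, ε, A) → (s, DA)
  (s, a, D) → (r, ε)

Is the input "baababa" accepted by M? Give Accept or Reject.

Reject

(p, baababa, Z)
  read b, top Z: go to p, push DAZ → (p, aababa, DAZ)
  read a, top D: go to s, push AD → (s, ababa, ADAZ)
  ε-move, top A: go to s, push DA → (s, ababa, DADAZ)
  read a, top D: go to r, push ε → (r, baba, ADAZ)
  read b, top A: go to p, push DA → (p, aba, DADAZ)
  read a, top D: go to s, push AD → (s, ba, ADADAZ)
  ε-move, top A: go to s, push DA → (s, ba, DADADAZ)
No transition applies at (s, ba, DADADAZ); input not fully consumed.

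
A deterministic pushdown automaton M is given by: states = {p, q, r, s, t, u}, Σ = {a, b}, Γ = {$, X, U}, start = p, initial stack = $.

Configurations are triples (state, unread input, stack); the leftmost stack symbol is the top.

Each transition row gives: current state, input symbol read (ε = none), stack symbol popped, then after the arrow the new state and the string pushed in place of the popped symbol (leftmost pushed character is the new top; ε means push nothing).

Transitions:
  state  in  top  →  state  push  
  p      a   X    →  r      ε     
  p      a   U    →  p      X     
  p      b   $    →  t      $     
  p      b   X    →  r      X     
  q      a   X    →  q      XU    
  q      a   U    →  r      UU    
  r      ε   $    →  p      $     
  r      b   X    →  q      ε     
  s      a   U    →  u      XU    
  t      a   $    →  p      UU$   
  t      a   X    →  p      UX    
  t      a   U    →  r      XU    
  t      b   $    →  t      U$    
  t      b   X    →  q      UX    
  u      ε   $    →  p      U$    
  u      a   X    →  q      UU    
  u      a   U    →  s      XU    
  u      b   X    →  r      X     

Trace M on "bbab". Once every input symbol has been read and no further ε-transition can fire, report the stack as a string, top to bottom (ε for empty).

U$

(p, bbab, $) ⊢ (t, bab, $) ⊢ (t, ab, U$) ⊢ (r, b, XU$) ⊢ (q, ε, U$)
All input consumed in state q with stack U$.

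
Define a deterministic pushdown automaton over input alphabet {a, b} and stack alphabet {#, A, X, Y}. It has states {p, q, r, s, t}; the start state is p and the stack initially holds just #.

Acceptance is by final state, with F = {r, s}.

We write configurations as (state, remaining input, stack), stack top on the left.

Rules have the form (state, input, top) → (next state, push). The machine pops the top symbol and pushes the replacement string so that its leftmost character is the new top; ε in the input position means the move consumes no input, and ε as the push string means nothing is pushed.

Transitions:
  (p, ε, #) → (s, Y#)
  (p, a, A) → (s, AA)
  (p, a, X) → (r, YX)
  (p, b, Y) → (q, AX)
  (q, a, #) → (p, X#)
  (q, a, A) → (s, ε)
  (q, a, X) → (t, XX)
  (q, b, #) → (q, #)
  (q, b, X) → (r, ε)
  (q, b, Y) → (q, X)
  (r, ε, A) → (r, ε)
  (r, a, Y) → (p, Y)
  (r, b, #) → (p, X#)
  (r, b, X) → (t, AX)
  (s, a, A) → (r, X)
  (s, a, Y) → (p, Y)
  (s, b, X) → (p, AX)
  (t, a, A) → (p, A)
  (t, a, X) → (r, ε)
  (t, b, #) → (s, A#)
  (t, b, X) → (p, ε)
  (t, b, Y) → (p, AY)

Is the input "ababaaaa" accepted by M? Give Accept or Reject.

(p, ababaaaa, #)
  ε-move, top #: go to s, push Y# → (s, ababaaaa, Y#)
  read a, top Y: go to p, push Y → (p, babaaaa, Y#)
  read b, top Y: go to q, push AX → (q, abaaaa, AX#)
  read a, top A: go to s, push ε → (s, baaaa, X#)
  read b, top X: go to p, push AX → (p, aaaa, AX#)
  read a, top A: go to s, push AA → (s, aaa, AAX#)
  read a, top A: go to r, push X → (r, aa, XAX#)
No transition applies at (r, aa, XAX#); input not fully consumed.

Reject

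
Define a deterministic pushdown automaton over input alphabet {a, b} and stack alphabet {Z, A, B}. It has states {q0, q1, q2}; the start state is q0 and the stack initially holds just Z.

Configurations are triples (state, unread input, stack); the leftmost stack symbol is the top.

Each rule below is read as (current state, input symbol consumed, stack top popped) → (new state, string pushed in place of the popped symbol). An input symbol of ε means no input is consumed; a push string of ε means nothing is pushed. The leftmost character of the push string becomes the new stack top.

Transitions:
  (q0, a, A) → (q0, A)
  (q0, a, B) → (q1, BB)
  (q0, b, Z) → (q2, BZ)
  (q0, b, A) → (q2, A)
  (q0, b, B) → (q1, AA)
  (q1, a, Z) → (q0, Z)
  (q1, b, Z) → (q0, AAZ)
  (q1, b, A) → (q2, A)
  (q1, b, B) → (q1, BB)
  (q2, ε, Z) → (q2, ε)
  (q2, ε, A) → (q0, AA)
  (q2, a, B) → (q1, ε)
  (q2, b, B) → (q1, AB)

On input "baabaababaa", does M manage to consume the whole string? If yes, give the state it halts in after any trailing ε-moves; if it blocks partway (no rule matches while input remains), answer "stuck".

(q0, baabaababaa, Z) ⊢ (q2, aabaababaa, BZ) ⊢ (q1, abaababaa, Z) ⊢ (q0, baababaa, Z) ⊢ (q2, aababaa, BZ) ⊢ (q1, ababaa, Z) ⊢ (q0, babaa, Z) ⊢ (q2, abaa, BZ) ⊢ (q1, baa, Z) ⊢ (q0, aa, AAZ) ⊢ (q0, a, AAZ) ⊢ (q0, ε, AAZ)
All input consumed; M is in state q0.

q0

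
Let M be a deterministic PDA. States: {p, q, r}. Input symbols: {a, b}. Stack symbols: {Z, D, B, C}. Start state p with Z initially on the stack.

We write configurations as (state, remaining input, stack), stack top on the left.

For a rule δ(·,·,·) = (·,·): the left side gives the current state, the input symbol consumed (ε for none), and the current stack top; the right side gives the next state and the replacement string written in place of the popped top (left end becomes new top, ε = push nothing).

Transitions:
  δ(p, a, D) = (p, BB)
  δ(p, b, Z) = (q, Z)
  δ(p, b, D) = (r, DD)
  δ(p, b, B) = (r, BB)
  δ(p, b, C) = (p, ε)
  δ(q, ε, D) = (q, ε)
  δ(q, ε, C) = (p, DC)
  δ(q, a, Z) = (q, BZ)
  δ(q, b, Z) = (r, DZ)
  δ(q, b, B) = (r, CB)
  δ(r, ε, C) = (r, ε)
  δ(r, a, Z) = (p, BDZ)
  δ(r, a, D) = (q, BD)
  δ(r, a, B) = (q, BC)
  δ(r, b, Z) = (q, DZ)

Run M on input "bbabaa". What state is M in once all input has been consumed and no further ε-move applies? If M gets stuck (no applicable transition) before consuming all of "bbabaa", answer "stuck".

(p, bbabaa, Z)
  read b, top Z: go to q, push Z → (q, babaa, Z)
  read b, top Z: go to r, push DZ → (r, abaa, DZ)
  read a, top D: go to q, push BD → (q, baa, BDZ)
  read b, top B: go to r, push CB → (r, aa, CBDZ)
  ε-move, top C: go to r, push ε → (r, aa, BDZ)
  read a, top B: go to q, push BC → (q, a, BCDZ)
No transition for (q, a, top B); M blocks with input a remaining.

stuck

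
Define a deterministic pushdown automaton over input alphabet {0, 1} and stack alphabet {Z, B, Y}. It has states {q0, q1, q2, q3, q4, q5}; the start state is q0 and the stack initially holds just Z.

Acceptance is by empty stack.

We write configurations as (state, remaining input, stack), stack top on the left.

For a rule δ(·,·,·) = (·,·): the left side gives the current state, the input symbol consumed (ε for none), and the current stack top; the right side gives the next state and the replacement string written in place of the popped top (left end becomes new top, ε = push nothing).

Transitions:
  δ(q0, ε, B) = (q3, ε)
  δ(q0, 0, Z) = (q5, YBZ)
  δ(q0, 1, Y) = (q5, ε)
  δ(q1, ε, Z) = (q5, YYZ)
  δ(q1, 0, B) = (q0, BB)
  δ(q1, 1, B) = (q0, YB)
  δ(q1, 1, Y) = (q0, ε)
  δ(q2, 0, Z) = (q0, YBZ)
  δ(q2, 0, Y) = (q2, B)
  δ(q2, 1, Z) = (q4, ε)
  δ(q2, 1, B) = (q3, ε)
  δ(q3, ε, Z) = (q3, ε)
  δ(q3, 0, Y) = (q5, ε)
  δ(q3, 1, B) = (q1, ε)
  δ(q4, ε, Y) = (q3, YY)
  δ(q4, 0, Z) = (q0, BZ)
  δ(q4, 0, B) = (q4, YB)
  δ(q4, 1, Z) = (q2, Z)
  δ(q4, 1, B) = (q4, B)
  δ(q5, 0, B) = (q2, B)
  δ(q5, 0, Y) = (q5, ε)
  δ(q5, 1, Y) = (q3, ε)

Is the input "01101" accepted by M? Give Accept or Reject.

Accept

(q0, 01101, Z)
  read 0, top Z: go to q5, push YBZ → (q5, 1101, YBZ)
  read 1, top Y: go to q3, push ε → (q3, 101, BZ)
  read 1, top B: go to q1, push ε → (q1, 01, Z)
  ε-move, top Z: go to q5, push YYZ → (q5, 01, YYZ)
  read 0, top Y: go to q5, push ε → (q5, 1, YZ)
  read 1, top Y: go to q3, push ε → (q3, ε, Z)
  ε-move, top Z: go to q3, push ε → (q3, ε, ε)
All input consumed and the stack is empty.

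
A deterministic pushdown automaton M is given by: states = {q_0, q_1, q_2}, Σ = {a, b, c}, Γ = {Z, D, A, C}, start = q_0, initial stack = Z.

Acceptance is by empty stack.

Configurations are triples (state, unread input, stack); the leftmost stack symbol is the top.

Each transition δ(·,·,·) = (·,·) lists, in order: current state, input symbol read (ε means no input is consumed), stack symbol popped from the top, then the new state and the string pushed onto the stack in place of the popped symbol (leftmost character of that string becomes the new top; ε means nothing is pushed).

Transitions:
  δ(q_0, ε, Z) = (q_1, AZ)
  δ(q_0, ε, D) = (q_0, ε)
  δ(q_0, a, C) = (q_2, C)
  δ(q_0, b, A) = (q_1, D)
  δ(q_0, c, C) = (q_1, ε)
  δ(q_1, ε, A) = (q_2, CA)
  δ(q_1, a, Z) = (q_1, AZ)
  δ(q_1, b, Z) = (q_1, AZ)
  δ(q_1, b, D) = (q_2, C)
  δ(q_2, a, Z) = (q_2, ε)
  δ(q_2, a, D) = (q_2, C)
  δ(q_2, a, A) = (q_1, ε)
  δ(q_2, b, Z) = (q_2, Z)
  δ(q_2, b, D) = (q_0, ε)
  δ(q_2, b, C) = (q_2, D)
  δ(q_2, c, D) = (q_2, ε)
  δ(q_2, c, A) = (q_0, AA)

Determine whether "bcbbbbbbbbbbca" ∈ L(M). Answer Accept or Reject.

Reject

(q_0, bcbbbbbbbbbbca, Z)
  ε-move, top Z: go to q_1, push AZ → (q_1, bcbbbbbbbbbbca, AZ)
  ε-move, top A: go to q_2, push CA → (q_2, bcbbbbbbbbbbca, CAZ)
  read b, top C: go to q_2, push D → (q_2, cbbbbbbbbbbca, DAZ)
  read c, top D: go to q_2, push ε → (q_2, bbbbbbbbbbca, AZ)
No transition applies at (q_2, bbbbbbbbbbca, AZ); input not fully consumed.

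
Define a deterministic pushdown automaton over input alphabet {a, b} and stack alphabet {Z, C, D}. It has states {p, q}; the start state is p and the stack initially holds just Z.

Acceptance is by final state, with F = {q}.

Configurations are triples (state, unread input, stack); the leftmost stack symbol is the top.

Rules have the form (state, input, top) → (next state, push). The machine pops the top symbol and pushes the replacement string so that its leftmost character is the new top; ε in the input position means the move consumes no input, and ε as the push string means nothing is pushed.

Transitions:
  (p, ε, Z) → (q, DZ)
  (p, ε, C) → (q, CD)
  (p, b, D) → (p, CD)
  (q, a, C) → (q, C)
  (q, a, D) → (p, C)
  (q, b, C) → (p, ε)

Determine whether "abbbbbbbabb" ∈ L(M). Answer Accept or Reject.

(p, abbbbbbbabb, Z)
  ε-move, top Z: go to q, push DZ → (q, abbbbbbbabb, DZ)
  read a, top D: go to p, push C → (p, bbbbbbbabb, CZ)
  ε-move, top C: go to q, push CD → (q, bbbbbbbabb, CDZ)
  read b, top C: go to p, push ε → (p, bbbbbbabb, DZ)
  read b, top D: go to p, push CD → (p, bbbbbabb, CDZ)
  ε-move, top C: go to q, push CD → (q, bbbbbabb, CDDZ)
  read b, top C: go to p, push ε → (p, bbbbabb, DDZ)
  read b, top D: go to p, push CD → (p, bbbabb, CDDZ)
  ε-move, top C: go to q, push CD → (q, bbbabb, CDDDZ)
  read b, top C: go to p, push ε → (p, bbabb, DDDZ)
  read b, top D: go to p, push CD → (p, babb, CDDDZ)
  ε-move, top C: go to q, push CD → (q, babb, CDDDDZ)
  read b, top C: go to p, push ε → (p, abb, DDDDZ)
No transition applies at (p, abb, DDDDZ); input not fully consumed.

Reject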